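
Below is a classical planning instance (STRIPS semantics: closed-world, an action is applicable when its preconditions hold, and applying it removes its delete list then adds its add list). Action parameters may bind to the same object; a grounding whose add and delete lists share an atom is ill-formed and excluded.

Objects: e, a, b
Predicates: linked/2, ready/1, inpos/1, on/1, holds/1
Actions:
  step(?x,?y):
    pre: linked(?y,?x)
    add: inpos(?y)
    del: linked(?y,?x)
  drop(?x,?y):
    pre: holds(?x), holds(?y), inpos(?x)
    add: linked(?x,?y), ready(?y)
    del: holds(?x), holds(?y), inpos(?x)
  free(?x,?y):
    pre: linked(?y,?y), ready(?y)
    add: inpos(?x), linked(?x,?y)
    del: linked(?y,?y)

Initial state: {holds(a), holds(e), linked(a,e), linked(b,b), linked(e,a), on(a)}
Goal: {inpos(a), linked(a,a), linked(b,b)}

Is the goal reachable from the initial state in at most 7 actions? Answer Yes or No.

Yes

1. step(e,a)  →  {holds(a), holds(e), inpos(a), linked(b,b), linked(e,a), on(a)}
2. step(a,e)  →  {holds(a), holds(e), inpos(a), inpos(e), linked(b,b), on(a)}
3. drop(e,e)  →  {holds(a), inpos(a), linked(b,b), linked(e,e), on(a), ready(e)}
4. drop(a,a)  →  {linked(a,a), linked(b,b), linked(e,e), on(a), ready(a), ready(e)}
5. free(a,e)  →  {inpos(a), linked(a,a), linked(a,e), linked(b,b), on(a), ready(a), ready(e)}
optimal plan length = 5; 5 ≤ 7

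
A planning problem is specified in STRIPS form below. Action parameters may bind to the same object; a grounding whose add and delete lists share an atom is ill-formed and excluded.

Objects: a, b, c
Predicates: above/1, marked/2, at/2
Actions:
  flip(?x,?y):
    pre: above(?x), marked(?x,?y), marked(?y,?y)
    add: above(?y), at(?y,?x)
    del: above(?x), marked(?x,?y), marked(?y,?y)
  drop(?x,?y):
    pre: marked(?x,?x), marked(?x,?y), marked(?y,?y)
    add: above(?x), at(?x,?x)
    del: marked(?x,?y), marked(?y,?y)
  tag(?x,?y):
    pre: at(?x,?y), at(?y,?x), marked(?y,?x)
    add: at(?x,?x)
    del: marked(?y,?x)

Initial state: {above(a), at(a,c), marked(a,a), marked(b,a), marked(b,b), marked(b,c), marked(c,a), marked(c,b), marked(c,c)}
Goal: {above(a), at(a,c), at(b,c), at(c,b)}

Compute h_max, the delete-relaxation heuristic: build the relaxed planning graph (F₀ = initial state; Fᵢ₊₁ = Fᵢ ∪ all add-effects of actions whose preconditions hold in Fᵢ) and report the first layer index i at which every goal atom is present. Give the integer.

F0 = init (9 atoms)
F1 = F0 ∪ {above(b), above(c), at(a,a), at(b,b), at(c,c)}  (14 atoms)
F2 = F1 ∪ {at(a,b), at(b,c), at(c,b)}  (17 atoms)
goal ⊆ F2  ⇒  h_max = 2

2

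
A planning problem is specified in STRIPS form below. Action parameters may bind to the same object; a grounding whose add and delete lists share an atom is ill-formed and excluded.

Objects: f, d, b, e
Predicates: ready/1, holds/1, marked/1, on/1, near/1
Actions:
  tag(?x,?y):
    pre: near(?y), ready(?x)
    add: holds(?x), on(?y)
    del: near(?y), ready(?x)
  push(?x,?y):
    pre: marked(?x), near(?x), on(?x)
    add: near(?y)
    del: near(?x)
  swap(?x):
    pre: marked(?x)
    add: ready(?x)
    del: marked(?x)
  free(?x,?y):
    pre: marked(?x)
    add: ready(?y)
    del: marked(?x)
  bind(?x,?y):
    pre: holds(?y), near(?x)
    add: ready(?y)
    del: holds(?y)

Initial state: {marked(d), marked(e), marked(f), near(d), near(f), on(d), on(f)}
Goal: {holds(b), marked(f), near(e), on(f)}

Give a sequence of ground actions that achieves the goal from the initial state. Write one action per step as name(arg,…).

push(f,e); free(d,b); tag(b,d)

1. push(f,e)  →  {marked(d), marked(e), marked(f), near(d), near(e), on(d), on(f)}
2. free(d,b)  →  {marked(e), marked(f), near(d), near(e), on(d), on(f), ready(b)}
3. tag(b,d)  →  {holds(b), marked(e), marked(f), near(e), on(d), on(f)}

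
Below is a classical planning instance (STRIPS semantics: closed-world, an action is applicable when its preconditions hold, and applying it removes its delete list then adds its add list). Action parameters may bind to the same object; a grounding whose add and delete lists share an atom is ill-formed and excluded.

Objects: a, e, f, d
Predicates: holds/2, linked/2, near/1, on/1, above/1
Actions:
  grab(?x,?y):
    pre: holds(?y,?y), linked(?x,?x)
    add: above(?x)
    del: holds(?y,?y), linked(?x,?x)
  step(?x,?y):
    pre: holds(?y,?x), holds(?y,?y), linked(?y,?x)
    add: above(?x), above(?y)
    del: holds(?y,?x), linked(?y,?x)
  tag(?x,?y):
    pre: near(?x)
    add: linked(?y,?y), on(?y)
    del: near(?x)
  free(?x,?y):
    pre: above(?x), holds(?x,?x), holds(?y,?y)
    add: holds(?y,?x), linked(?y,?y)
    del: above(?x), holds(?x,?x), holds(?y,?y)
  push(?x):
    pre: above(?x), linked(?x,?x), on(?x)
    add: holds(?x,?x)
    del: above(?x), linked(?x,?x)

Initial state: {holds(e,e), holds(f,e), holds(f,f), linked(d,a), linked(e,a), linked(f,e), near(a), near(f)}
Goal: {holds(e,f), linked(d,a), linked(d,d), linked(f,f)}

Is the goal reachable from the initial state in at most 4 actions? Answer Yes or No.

Yes

1. step(e,f)  →  {above(e), above(f), holds(e,e), holds(f,f), linked(d,a), linked(e,a), near(a), near(f)}
2. tag(a,f)  →  {above(e), above(f), holds(e,e), holds(f,f), linked(d,a), linked(e,a), linked(f,f), near(f), on(f)}
3. tag(f,d)  →  {above(e), above(f), holds(e,e), holds(f,f), linked(d,a), linked(d,d), linked(e,a), linked(f,f), on(d), on(f)}
4. free(f,e)  →  {above(e), holds(e,f), linked(d,a), linked(d,d), linked(e,a), linked(e,e), linked(f,f), on(d), on(f)}
optimal plan length = 4; 4 ≤ 4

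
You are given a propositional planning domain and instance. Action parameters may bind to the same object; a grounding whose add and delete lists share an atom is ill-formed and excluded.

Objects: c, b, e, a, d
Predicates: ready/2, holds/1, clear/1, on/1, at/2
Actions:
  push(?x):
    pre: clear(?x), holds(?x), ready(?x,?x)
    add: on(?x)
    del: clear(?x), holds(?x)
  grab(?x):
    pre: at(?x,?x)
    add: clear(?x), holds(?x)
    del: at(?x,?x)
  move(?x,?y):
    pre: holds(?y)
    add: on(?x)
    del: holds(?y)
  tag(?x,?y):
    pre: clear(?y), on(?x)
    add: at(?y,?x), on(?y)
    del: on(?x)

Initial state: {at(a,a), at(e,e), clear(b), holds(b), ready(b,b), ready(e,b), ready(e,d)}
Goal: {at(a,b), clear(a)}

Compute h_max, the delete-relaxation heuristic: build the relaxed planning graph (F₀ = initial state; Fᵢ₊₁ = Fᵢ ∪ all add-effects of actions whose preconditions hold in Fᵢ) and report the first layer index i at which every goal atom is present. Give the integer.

2

F0 = init (7 atoms)
F1 = F0 ∪ {clear(a), clear(e), holds(a), holds(e), on(a), on(b), on(c), on(d), on(e)}  (16 atoms)
F2 = F1 ∪ {at(a,b), at(a,c), at(a,d), at(a,e), at(b,a), at(b,c), at(b,d), at(b,e), at(e,a), at(e,b), at(e,c), at(e,d)}  (28 atoms)
goal ⊆ F2  ⇒  h_max = 2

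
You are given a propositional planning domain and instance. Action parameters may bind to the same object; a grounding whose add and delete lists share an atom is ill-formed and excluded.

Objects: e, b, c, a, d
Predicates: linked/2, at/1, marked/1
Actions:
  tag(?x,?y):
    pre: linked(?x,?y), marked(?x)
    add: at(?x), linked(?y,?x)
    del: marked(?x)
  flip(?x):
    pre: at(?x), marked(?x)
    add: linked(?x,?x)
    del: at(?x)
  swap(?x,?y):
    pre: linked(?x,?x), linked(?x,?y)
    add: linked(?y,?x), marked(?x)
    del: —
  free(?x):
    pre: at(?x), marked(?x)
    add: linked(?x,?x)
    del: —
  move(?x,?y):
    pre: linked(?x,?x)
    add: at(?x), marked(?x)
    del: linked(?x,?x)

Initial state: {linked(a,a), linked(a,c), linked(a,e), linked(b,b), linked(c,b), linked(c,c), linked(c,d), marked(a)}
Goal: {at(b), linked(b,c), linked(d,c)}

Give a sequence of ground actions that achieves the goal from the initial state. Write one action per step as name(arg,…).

1. swap(c,b)  →  {linked(a,a), linked(a,c), linked(a,e), linked(b,b), linked(b,c), linked(c,b), linked(c,c), linked(c,d), marked(a), marked(c)}
2. tag(c,d)  →  {at(c), linked(a,a), linked(a,c), linked(a,e), linked(b,b), linked(b,c), linked(c,b), linked(c,c), linked(c,d), linked(d,c), marked(a)}
3. move(b,e)  →  {at(b), at(c), linked(a,a), linked(a,c), linked(a,e), linked(b,c), linked(c,b), linked(c,c), linked(c,d), linked(d,c), marked(a), marked(b)}

swap(c,b); tag(c,d); move(b,e)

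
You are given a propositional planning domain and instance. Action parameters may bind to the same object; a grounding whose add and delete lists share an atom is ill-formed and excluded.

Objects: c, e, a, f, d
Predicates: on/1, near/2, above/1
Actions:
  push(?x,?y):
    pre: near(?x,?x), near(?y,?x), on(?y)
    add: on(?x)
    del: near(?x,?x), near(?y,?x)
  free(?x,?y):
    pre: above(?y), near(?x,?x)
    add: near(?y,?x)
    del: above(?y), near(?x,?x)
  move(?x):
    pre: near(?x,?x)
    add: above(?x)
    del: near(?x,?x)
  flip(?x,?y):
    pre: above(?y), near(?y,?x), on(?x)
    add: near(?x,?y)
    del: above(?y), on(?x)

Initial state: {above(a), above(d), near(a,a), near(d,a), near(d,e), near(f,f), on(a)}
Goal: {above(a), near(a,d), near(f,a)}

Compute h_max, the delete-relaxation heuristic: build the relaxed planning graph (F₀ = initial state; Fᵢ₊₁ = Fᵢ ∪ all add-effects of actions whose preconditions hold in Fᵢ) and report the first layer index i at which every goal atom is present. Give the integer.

F0 = init (7 atoms)
F1 = F0 ∪ {above(f), near(a,d), near(a,f), near(d,f)}  (11 atoms)
F2 = F1 ∪ {near(f,a), on(f)}  (13 atoms)
goal ⊆ F2  ⇒  h_max = 2

2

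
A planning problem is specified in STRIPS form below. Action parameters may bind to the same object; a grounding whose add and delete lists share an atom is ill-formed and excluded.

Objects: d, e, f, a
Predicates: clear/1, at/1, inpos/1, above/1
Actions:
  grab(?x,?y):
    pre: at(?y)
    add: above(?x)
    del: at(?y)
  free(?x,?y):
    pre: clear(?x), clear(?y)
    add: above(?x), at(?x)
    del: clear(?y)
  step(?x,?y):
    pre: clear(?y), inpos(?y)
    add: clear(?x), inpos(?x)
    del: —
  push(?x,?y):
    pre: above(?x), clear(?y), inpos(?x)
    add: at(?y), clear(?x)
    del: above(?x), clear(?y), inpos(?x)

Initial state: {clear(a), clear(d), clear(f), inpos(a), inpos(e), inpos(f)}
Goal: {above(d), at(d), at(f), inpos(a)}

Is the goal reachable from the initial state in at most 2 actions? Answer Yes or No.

Yes

1. free(d,d)  →  {above(d), at(d), clear(a), clear(f), inpos(a), inpos(e), inpos(f)}
2. free(f,f)  →  {above(d), above(f), at(d), at(f), clear(a), inpos(a), inpos(e), inpos(f)}
optimal plan length = 2; 2 ≤ 2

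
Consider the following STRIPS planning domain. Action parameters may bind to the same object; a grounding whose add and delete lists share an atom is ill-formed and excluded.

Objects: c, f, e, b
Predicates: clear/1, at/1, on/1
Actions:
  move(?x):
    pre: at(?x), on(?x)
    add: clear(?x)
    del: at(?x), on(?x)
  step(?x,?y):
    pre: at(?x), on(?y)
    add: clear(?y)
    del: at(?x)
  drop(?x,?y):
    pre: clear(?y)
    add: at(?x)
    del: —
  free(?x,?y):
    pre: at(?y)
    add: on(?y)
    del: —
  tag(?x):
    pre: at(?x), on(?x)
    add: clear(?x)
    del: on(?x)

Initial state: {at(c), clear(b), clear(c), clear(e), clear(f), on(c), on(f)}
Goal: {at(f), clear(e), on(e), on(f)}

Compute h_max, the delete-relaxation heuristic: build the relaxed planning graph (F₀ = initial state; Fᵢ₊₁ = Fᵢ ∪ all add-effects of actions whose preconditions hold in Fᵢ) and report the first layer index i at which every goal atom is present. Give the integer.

F0 = init (7 atoms)
F1 = F0 ∪ {at(b), at(e), at(f)}  (10 atoms)
F2 = F1 ∪ {on(b), on(e)}  (12 atoms)
goal ⊆ F2  ⇒  h_max = 2

2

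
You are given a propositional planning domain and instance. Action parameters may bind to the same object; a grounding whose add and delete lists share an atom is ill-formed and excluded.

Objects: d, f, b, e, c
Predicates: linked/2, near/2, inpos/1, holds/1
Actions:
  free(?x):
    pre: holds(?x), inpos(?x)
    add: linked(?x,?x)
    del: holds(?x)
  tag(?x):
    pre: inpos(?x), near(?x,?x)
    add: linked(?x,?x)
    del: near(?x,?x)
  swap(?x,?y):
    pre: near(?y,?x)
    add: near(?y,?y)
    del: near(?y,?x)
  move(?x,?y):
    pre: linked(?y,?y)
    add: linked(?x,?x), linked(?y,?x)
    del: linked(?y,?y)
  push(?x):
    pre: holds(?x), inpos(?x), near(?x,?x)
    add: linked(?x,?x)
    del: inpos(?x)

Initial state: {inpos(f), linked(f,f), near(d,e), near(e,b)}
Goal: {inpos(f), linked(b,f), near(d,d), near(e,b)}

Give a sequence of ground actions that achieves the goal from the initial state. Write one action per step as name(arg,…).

1. swap(e,d)  →  {inpos(f), linked(f,f), near(d,d), near(e,b)}
2. move(b,f)  →  {inpos(f), linked(b,b), linked(f,b), near(d,d), near(e,b)}
3. move(f,b)  →  {inpos(f), linked(b,f), linked(f,b), linked(f,f), near(d,d), near(e,b)}

swap(e,d); move(b,f); move(f,b)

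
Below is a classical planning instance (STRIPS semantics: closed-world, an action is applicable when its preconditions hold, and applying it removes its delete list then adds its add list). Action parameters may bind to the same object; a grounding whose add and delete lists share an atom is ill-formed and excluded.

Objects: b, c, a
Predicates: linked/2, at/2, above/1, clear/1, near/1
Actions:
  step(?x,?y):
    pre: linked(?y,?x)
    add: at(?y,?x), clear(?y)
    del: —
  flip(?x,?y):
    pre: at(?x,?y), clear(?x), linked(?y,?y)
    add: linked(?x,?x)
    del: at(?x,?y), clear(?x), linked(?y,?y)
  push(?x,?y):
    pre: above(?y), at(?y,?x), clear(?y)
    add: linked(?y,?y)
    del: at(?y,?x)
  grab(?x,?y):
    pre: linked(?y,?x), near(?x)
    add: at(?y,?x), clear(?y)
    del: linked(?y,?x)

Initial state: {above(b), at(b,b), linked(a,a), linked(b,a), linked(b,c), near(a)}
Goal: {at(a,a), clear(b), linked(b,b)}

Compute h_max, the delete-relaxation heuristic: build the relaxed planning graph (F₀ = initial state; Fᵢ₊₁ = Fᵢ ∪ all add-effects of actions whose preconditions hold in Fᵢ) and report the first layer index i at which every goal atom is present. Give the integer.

F0 = init (6 atoms)
F1 = F0 ∪ {at(a,a), at(b,a), at(b,c), clear(a), clear(b)}  (11 atoms)
F2 = F1 ∪ {linked(b,b)}  (12 atoms)
goal ⊆ F2  ⇒  h_max = 2

2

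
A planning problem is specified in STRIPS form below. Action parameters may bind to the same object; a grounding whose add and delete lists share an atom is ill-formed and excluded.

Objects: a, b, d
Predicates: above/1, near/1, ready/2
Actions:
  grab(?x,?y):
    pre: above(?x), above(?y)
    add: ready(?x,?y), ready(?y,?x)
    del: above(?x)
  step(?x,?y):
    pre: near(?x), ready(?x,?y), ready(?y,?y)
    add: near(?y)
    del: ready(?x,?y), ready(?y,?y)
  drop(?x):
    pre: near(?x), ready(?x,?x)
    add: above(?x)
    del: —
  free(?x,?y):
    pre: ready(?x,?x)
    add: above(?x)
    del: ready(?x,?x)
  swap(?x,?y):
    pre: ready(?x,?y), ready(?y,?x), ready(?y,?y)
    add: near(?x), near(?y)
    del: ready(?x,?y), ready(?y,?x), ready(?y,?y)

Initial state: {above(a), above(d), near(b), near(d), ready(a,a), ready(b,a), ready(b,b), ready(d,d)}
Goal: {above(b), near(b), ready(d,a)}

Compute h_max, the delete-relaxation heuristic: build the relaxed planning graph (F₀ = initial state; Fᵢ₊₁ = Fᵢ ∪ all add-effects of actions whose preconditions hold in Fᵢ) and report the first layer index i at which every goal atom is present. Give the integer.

1

F0 = init (8 atoms)
F1 = F0 ∪ {above(b), near(a), ready(a,d), ready(d,a)}  (12 atoms)
goal ⊆ F1  ⇒  h_max = 1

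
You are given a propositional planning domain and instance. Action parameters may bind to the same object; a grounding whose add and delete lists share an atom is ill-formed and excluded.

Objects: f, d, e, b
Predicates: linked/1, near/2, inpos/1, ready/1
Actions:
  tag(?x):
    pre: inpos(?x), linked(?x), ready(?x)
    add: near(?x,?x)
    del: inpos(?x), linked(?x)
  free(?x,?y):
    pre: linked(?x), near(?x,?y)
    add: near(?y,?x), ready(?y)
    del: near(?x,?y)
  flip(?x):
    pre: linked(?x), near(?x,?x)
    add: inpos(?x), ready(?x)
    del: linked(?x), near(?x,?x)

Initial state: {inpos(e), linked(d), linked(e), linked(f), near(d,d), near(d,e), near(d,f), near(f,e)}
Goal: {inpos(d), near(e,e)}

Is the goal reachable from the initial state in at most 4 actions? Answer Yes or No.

1. free(f,e)  →  {inpos(e), linked(d), linked(e), linked(f), near(d,d), near(d,e), near(d,f), near(e,f), ready(e)}
2. tag(e)  →  {linked(d), linked(f), near(d,d), near(d,e), near(d,f), near(e,e), near(e,f), ready(e)}
3. flip(d)  →  {inpos(d), linked(f), near(d,e), near(d,f), near(e,e), near(e,f), ready(d), ready(e)}
optimal plan length = 3; 3 ≤ 4

Yes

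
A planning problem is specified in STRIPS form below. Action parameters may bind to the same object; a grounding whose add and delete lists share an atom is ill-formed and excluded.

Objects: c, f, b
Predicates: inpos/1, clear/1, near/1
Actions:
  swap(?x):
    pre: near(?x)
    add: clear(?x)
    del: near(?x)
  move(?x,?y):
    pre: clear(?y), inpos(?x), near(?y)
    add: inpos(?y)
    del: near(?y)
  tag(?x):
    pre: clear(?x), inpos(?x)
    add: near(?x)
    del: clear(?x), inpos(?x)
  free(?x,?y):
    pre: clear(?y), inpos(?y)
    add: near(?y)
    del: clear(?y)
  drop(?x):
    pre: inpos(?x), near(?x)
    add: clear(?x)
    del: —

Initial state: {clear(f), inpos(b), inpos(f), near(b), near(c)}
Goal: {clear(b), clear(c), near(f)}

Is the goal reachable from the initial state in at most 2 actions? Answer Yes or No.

No

1. swap(c)  →  {clear(c), clear(f), inpos(b), inpos(f), near(b)}
2. swap(b)  →  {clear(b), clear(c), clear(f), inpos(b), inpos(f)}
3. tag(f)  →  {clear(b), clear(c), inpos(b), near(f)}
optimal plan length = 3; 3 > 2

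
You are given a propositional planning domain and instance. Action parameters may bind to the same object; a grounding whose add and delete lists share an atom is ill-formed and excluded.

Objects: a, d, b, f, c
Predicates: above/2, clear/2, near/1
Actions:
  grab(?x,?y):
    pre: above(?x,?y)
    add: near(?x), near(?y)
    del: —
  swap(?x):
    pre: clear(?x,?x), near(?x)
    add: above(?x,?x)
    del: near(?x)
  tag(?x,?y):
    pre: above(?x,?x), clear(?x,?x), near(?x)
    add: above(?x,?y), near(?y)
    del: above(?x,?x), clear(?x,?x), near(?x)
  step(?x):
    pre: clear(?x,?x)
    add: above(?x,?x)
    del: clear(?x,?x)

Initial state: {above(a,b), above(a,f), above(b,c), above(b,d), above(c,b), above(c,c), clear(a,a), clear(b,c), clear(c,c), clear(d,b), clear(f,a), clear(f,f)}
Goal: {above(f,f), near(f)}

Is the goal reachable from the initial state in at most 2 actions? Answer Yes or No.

Yes

1. grab(a,f)  →  {above(a,b), above(a,f), above(b,c), above(b,d), above(c,b), above(c,c), clear(a,a), clear(b,c), clear(c,c), clear(d,b), clear(f,a), clear(f,f), near(a), near(f)}
2. step(f)  →  {above(a,b), above(a,f), above(b,c), above(b,d), above(c,b), above(c,c), above(f,f), clear(a,a), clear(b,c), clear(c,c), clear(d,b), clear(f,a), near(a), near(f)}
optimal plan length = 2; 2 ≤ 2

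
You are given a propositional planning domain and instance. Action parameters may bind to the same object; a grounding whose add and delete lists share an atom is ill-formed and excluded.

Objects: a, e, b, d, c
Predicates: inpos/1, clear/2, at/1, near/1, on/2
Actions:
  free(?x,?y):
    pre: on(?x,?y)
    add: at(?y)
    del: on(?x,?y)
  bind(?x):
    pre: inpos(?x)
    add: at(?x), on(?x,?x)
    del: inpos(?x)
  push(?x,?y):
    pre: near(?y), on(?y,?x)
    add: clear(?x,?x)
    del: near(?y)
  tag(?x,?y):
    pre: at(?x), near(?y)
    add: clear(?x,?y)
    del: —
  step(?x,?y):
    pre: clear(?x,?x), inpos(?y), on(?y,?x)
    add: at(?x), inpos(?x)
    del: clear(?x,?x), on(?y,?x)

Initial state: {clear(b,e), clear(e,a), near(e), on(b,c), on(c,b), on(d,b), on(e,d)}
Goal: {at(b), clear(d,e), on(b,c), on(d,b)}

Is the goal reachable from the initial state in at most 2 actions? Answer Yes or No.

1. free(e,d)  →  {at(d), clear(b,e), clear(e,a), near(e), on(b,c), on(c,b), on(d,b)}
2. free(c,b)  →  {at(b), at(d), clear(b,e), clear(e,a), near(e), on(b,c), on(d,b)}
3. tag(d,e)  →  {at(b), at(d), clear(b,e), clear(d,e), clear(e,a), near(e), on(b,c), on(d,b)}
optimal plan length = 3; 3 > 2

No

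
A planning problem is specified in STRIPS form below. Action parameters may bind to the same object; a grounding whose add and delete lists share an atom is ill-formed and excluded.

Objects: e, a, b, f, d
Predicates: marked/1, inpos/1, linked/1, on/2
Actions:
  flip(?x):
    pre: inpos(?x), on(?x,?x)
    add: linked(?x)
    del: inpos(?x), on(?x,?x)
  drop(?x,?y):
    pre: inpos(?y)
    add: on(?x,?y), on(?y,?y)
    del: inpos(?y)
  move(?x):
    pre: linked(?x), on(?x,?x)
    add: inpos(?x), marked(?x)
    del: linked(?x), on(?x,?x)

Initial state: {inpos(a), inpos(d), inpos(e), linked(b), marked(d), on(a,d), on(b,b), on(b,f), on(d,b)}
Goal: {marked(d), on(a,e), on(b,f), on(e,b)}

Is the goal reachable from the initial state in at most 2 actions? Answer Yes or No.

1. drop(a,e)  →  {inpos(a), inpos(d), linked(b), marked(d), on(a,d), on(a,e), on(b,b), on(b,f), on(d,b), on(e,e)}
2. move(b)  →  {inpos(a), inpos(b), inpos(d), marked(b), marked(d), on(a,d), on(a,e), on(b,f), on(d,b), on(e,e)}
3. drop(e,b)  →  {inpos(a), inpos(d), marked(b), marked(d), on(a,d), on(a,e), on(b,b), on(b,f), on(d,b), on(e,b), on(e,e)}
optimal plan length = 3; 3 > 2

No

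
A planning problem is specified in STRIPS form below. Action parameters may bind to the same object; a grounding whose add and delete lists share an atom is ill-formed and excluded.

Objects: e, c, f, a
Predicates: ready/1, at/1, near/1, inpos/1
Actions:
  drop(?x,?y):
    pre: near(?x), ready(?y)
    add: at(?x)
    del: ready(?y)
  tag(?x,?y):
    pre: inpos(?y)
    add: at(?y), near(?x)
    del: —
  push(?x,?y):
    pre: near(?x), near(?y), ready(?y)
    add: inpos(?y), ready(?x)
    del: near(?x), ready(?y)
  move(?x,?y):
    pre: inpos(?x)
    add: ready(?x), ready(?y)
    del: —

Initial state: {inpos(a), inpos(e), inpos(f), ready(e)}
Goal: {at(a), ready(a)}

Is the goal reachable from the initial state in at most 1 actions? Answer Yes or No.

No

1. tag(e,a)  →  {at(a), inpos(a), inpos(e), inpos(f), near(e), ready(e)}
2. move(e,a)  →  {at(a), inpos(a), inpos(e), inpos(f), near(e), ready(a), ready(e)}
optimal plan length = 2; 2 > 1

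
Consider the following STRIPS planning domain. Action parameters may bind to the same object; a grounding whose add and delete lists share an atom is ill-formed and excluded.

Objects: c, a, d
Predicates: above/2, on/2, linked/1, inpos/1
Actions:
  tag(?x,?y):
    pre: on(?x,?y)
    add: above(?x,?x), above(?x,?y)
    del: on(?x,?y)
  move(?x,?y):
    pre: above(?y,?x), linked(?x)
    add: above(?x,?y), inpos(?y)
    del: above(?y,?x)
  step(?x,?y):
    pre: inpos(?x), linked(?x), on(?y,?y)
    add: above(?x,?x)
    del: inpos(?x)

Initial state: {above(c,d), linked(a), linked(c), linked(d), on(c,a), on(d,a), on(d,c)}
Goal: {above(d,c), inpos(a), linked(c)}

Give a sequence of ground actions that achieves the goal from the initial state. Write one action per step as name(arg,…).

tag(c,a); tag(d,c); move(a,c); move(c,a)

1. tag(c,a)  →  {above(c,a), above(c,c), above(c,d), linked(a), linked(c), linked(d), on(d,a), on(d,c)}
2. tag(d,c)  →  {above(c,a), above(c,c), above(c,d), above(d,c), above(d,d), linked(a), linked(c), linked(d), on(d,a)}
3. move(a,c)  →  {above(a,c), above(c,c), above(c,d), above(d,c), above(d,d), inpos(c), linked(a), linked(c), linked(d), on(d,a)}
4. move(c,a)  →  {above(c,a), above(c,c), above(c,d), above(d,c), above(d,d), inpos(a), inpos(c), linked(a), linked(c), linked(d), on(d,a)}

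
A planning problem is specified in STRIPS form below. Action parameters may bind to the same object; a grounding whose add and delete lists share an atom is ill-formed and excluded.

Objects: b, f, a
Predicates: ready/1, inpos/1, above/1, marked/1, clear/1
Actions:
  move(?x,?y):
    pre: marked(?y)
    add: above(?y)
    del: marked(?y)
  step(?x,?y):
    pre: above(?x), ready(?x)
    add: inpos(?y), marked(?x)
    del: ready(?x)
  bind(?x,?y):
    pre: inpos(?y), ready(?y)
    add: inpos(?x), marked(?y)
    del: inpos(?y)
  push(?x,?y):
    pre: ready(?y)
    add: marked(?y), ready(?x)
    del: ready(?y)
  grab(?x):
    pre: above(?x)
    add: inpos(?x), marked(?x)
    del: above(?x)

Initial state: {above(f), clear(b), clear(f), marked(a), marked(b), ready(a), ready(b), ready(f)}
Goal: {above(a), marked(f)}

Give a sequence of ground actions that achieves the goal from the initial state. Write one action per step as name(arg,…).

1. move(b,a)  →  {above(a), above(f), clear(b), clear(f), marked(b), ready(a), ready(b), ready(f)}
2. step(f,b)  →  {above(a), above(f), clear(b), clear(f), inpos(b), marked(b), marked(f), ready(a), ready(b)}

move(b,a); step(f,b)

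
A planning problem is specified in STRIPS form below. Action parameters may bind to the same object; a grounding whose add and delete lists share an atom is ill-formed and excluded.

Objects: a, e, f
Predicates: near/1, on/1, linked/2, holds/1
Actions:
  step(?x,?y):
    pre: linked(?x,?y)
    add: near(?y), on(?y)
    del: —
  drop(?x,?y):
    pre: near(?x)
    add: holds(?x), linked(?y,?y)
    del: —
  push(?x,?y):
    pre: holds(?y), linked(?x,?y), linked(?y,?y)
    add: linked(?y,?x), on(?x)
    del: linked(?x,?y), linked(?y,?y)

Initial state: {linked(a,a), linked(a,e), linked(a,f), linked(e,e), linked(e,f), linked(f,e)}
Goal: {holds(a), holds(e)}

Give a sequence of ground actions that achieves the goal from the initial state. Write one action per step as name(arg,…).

1. step(a,a)  →  {linked(a,a), linked(a,e), linked(a,f), linked(e,e), linked(e,f), linked(f,e), near(a), on(a)}
2. step(a,e)  →  {linked(a,a), linked(a,e), linked(a,f), linked(e,e), linked(e,f), linked(f,e), near(a), near(e), on(a), on(e)}
3. drop(a,a)  →  {holds(a), linked(a,a), linked(a,e), linked(a,f), linked(e,e), linked(e,f), linked(f,e), near(a), near(e), on(a), on(e)}
4. drop(e,a)  →  {holds(a), holds(e), linked(a,a), linked(a,e), linked(a,f), linked(e,e), linked(e,f), linked(f,e), near(a), near(e), on(a), on(e)}

step(a,a); step(a,e); drop(a,a); drop(e,a)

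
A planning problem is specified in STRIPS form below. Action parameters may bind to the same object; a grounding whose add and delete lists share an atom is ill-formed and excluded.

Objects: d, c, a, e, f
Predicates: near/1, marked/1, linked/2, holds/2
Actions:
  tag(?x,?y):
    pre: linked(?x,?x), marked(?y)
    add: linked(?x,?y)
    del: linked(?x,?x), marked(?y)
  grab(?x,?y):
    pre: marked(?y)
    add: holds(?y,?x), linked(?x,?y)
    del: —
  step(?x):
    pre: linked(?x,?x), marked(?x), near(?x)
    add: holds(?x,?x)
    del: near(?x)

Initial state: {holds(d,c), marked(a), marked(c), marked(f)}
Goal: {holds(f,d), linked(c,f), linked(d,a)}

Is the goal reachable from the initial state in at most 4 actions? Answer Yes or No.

1. grab(d,a)  →  {holds(a,d), holds(d,c), linked(d,a), marked(a), marked(c), marked(f)}
2. grab(d,f)  →  {holds(a,d), holds(d,c), holds(f,d), linked(d,a), linked(d,f), marked(a), marked(c), marked(f)}
3. grab(c,f)  →  {holds(a,d), holds(d,c), holds(f,c), holds(f,d), linked(c,f), linked(d,a), linked(d,f), marked(a), marked(c), marked(f)}
optimal plan length = 3; 3 ≤ 4

Yes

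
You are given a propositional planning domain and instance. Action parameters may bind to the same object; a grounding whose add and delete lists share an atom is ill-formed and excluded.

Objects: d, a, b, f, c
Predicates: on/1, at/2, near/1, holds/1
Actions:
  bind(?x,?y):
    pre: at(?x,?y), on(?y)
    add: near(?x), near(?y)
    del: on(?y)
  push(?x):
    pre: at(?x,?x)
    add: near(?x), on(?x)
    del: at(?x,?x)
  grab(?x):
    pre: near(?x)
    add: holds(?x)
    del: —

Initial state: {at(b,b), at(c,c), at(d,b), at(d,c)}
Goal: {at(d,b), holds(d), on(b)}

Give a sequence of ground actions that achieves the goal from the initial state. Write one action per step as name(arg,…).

push(b); push(c); bind(d,c); grab(d)

1. push(b)  →  {at(c,c), at(d,b), at(d,c), near(b), on(b)}
2. push(c)  →  {at(d,b), at(d,c), near(b), near(c), on(b), on(c)}
3. bind(d,c)  →  {at(d,b), at(d,c), near(b), near(c), near(d), on(b)}
4. grab(d)  →  {at(d,b), at(d,c), holds(d), near(b), near(c), near(d), on(b)}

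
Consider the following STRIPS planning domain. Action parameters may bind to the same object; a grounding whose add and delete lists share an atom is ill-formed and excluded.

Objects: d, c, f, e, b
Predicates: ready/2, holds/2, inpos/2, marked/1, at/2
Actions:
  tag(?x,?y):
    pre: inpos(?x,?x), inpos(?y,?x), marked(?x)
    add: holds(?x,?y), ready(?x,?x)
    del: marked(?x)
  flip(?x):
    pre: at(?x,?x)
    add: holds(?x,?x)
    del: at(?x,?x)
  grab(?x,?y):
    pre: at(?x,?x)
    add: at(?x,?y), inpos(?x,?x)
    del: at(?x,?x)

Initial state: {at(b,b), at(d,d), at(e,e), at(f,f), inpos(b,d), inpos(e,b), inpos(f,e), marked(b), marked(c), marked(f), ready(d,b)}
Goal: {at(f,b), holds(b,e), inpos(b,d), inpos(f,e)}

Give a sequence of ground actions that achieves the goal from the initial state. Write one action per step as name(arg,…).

1. grab(f,b)  →  {at(b,b), at(d,d), at(e,e), at(f,b), inpos(b,d), inpos(e,b), inpos(f,e), inpos(f,f), marked(b), marked(c), marked(f), ready(d,b)}
2. grab(b,d)  →  {at(b,d), at(d,d), at(e,e), at(f,b), inpos(b,b), inpos(b,d), inpos(e,b), inpos(f,e), inpos(f,f), marked(b), marked(c), marked(f), ready(d,b)}
3. tag(b,e)  →  {at(b,d), at(d,d), at(e,e), at(f,b), holds(b,e), inpos(b,b), inpos(b,d), inpos(e,b), inpos(f,e), inpos(f,f), marked(c), marked(f), ready(b,b), ready(d,b)}

grab(f,b); grab(b,d); tag(b,e)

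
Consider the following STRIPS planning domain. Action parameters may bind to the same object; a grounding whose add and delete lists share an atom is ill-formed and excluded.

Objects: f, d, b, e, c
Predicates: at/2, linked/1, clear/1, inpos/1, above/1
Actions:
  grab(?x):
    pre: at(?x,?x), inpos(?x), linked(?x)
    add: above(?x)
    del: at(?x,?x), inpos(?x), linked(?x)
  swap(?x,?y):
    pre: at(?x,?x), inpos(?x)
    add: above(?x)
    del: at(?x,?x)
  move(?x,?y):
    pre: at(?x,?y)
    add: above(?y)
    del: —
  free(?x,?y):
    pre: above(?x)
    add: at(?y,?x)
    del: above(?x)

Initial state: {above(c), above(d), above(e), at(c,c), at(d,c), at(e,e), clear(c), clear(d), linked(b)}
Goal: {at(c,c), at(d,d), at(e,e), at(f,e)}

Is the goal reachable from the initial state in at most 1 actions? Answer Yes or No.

1. free(d,d)  →  {above(c), above(e), at(c,c), at(d,c), at(d,d), at(e,e), clear(c), clear(d), linked(b)}
2. free(e,f)  →  {above(c), at(c,c), at(d,c), at(d,d), at(e,e), at(f,e), clear(c), clear(d), linked(b)}
optimal plan length = 2; 2 > 1

No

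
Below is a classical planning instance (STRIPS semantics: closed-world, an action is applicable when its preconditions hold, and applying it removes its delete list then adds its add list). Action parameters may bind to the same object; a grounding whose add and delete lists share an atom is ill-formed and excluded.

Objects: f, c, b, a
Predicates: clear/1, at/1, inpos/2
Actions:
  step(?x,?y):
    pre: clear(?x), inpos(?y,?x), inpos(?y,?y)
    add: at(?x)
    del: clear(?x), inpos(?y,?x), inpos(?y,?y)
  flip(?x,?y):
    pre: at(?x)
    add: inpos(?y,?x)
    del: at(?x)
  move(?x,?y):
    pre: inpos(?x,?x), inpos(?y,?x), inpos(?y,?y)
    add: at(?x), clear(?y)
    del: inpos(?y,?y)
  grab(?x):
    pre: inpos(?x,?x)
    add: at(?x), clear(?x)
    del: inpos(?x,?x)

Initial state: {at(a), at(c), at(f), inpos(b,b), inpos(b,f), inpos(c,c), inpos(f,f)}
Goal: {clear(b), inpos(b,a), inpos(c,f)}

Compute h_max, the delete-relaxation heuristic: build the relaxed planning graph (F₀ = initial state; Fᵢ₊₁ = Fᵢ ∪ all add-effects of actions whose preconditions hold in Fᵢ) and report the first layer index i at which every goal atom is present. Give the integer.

F0 = init (7 atoms)
F1 = F0 ∪ {at(b), clear(b), clear(c), clear(f), inpos(a,a), inpos(a,c), inpos(a,f), inpos(b,a), inpos(b,c), inpos(c,a), inpos(c,f), inpos(f,a), inpos(f,c)}  (20 atoms)
goal ⊆ F1  ⇒  h_max = 1

1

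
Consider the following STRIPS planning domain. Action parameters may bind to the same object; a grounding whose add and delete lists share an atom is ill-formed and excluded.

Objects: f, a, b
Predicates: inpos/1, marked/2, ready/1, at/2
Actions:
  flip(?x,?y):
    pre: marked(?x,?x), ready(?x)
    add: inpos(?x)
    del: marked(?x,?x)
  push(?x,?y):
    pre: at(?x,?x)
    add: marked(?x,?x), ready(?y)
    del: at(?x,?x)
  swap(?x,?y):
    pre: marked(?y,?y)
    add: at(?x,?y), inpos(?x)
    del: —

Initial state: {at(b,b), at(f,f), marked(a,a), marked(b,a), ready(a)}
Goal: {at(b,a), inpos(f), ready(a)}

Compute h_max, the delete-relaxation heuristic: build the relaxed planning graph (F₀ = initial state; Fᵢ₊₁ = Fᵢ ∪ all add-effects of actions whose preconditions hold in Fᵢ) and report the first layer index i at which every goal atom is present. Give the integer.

1

F0 = init (5 atoms)
F1 = F0 ∪ {at(a,a), at(b,a), at(f,a), inpos(a), inpos(b), inpos(f), marked(b,b), marked(f,f), ready(b), ready(f)}  (15 atoms)
goal ⊆ F1  ⇒  h_max = 1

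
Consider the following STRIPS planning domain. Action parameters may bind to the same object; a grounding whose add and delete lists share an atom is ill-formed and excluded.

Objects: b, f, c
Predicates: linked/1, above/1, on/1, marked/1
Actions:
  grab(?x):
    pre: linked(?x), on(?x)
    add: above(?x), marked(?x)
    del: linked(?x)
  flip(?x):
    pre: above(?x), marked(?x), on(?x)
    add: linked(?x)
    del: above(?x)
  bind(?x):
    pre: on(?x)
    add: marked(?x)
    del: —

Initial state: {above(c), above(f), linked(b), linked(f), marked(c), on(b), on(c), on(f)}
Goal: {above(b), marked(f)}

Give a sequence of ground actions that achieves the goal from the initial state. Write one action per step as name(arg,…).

1. grab(b)  →  {above(b), above(c), above(f), linked(f), marked(b), marked(c), on(b), on(c), on(f)}
2. grab(f)  →  {above(b), above(c), above(f), marked(b), marked(c), marked(f), on(b), on(c), on(f)}

grab(b); grab(f)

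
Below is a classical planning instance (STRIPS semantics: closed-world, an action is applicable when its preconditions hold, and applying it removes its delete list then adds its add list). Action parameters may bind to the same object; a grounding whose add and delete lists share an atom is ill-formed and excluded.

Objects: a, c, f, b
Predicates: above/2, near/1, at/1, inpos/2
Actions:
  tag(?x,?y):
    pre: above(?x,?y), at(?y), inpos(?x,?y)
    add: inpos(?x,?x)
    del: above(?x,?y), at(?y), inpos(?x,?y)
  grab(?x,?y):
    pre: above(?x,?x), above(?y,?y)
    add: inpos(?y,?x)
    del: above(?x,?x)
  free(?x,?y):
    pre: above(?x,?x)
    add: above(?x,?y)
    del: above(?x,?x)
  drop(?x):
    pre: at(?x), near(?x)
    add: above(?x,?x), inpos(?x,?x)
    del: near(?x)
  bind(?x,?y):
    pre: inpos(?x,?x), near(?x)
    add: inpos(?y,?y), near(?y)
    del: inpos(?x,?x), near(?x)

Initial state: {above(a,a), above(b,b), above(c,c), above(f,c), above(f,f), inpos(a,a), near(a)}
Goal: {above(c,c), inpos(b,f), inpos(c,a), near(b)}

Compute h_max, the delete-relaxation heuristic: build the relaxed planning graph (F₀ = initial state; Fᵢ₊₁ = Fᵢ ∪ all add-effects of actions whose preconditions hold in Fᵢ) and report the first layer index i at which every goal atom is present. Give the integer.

1

F0 = init (7 atoms)
F1 = F0 ∪ {above(a,b), above(a,c), above(a,f), above(b,a), above(b,c), above(b,f), above(c,a), above(c,b), above(c,f), above(f,a), above(f,b), inpos(a,b), inpos(a,c), inpos(a,f), inpos(b,a), inpos(b,b), inpos(b,c), inpos(b,f), inpos(c,a), inpos(c,b), inpos(c,c), inpos(c,f), inpos(f,a), inpos(f,b), inpos(f,c), inpos(f,f), near(b), near(c), near(f)}  (36 atoms)
goal ⊆ F1  ⇒  h_max = 1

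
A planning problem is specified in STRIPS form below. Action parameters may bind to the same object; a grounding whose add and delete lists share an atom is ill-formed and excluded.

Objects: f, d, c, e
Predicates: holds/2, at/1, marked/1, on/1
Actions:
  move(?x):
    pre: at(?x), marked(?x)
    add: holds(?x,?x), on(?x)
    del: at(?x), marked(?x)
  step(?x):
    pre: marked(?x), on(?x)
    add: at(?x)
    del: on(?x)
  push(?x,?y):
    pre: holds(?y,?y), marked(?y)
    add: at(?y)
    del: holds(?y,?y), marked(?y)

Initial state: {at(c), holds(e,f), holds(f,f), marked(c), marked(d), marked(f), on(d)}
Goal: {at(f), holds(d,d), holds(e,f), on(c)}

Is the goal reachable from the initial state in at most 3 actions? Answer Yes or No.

1. move(c)  →  {holds(c,c), holds(e,f), holds(f,f), marked(d), marked(f), on(c), on(d)}
2. step(d)  →  {at(d), holds(c,c), holds(e,f), holds(f,f), marked(d), marked(f), on(c)}
3. move(d)  →  {holds(c,c), holds(d,d), holds(e,f), holds(f,f), marked(f), on(c), on(d)}
4. push(f,f)  →  {at(f), holds(c,c), holds(d,d), holds(e,f), on(c), on(d)}
optimal plan length = 4; 4 > 3

No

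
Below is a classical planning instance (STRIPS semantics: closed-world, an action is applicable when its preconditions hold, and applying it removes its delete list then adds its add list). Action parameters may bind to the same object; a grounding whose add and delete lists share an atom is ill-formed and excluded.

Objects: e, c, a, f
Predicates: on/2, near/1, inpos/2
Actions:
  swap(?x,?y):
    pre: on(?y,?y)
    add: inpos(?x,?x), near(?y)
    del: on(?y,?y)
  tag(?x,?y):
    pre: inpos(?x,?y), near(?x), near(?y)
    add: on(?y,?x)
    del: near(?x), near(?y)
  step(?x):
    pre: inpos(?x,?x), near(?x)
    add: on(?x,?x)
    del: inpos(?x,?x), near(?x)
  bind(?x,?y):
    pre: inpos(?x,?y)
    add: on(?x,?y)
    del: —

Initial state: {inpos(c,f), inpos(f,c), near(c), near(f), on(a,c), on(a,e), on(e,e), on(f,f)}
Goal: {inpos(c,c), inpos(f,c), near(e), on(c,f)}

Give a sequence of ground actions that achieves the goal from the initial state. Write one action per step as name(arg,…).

swap(c,e); tag(f,c)

1. swap(c,e)  →  {inpos(c,c), inpos(c,f), inpos(f,c), near(c), near(e), near(f), on(a,c), on(a,e), on(f,f)}
2. tag(f,c)  →  {inpos(c,c), inpos(c,f), inpos(f,c), near(e), on(a,c), on(a,e), on(c,f), on(f,f)}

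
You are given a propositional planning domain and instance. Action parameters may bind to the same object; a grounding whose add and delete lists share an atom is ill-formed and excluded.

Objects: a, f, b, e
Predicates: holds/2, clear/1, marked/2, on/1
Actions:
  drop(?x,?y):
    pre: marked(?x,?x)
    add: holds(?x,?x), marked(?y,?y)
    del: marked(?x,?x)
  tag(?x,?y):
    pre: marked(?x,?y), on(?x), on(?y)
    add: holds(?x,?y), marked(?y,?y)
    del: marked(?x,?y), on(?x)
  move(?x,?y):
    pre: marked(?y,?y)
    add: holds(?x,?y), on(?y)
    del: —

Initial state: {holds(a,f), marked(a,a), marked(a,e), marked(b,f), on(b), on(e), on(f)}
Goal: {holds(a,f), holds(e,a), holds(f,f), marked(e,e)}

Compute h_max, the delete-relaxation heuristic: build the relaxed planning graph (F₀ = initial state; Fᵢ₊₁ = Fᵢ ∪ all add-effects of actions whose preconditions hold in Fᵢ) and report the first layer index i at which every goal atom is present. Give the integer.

2

F0 = init (7 atoms)
F1 = F0 ∪ {holds(a,a), holds(b,a), holds(b,f), holds(e,a), holds(f,a), marked(b,b), marked(e,e), marked(f,f), on(a)}  (16 atoms)
F2 = F1 ∪ {holds(a,b), holds(a,e), holds(b,b), holds(b,e), holds(e,b), holds(e,e), holds(e,f), holds(f,b), holds(f,e), holds(f,f)}  (26 atoms)
goal ⊆ F2  ⇒  h_max = 2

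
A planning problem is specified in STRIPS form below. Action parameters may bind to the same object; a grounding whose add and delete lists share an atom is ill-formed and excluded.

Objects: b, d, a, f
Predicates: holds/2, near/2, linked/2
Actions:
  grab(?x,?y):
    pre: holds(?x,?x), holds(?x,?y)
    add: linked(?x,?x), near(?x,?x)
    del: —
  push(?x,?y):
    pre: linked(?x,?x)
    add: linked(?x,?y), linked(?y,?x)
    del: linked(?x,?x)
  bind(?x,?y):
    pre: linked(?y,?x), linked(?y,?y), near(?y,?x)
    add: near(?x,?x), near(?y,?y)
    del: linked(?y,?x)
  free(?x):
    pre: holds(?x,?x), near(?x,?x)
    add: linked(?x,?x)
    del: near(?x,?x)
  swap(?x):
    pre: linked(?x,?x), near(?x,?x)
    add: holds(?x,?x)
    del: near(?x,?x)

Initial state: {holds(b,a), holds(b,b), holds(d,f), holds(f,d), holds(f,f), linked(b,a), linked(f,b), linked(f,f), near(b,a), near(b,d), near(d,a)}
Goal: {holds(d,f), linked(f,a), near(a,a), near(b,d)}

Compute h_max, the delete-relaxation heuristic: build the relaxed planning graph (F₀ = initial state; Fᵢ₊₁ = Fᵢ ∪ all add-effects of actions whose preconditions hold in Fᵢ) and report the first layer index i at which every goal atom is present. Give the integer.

F0 = init (11 atoms)
F1 = F0 ∪ {linked(a,f), linked(b,b), linked(b,f), linked(d,f), linked(f,a), linked(f,d), near(b,b), near(f,f)}  (19 atoms)
F2 = F1 ∪ {linked(a,b), linked(b,d), linked(d,b), near(a,a)}  (23 atoms)
goal ⊆ F2  ⇒  h_max = 2

2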